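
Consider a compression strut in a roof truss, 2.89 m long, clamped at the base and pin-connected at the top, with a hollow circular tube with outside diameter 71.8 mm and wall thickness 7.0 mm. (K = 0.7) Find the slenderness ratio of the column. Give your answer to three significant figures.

λ ≈ 87.8

Inner diameter d_i = 71.8 − 2×7.0 = 57.80 mm
I = π(d_o⁴ − d_i⁴)/64 = π(71.8⁴ − 57.80⁴)/64 = 7.567×10^5 mm⁴
A = 1.425×10^3 mm²;  r_min = √(I/A) = √(7.567×10^5/1.425×10^3) = 23.04 mm
L_e = K·L = 0.7 × 2.89 m = 2.023 m = 2023.0 mm
λ = L_e / r_min = 2023.0 / 23.04 = 87.8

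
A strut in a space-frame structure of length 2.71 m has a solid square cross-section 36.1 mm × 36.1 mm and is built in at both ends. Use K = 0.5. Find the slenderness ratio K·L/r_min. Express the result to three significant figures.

I = a⁴/12 = 36.1⁴/12 = 1.415×10^5 mm⁴
A = 1.303×10^3 mm²;  r_min = √(I/A) = √(1.415×10^5/1.303×10^3) = 10.42 mm
L_e = K·L = 0.5 × 2.71 m = 1.355 m = 1355.0 mm
λ = L_e / r_min = 1355.0 / 10.42 = 130

λ ≈ 130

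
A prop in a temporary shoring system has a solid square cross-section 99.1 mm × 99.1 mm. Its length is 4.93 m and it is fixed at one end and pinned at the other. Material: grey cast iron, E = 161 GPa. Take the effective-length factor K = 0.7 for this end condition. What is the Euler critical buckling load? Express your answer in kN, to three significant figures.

I = a⁴/12 = 99.1⁴/12 = 8.037×10^6 mm⁴
I = 8.037×10^6 mm⁴ = 8.037×10^-6 m⁴
Effective length L_e = K·L = 0.7 × 4.93 = 3.451 m
P_cr = π²EI / L_e² = π² × 161×10⁹ × 8.037×10^-6 / 3.451² = 1.072×10^6 N

P_cr ≈ 1070 kN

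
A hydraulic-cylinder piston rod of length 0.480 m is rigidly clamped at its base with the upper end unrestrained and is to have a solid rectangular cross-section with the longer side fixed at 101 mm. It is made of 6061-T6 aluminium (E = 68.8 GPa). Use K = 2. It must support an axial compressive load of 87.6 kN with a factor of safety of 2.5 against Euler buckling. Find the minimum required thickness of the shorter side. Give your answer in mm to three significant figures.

Required P_cr = n·P = 2.5 × 87.6 = 219.0 kN
L_e = K·L = 2 × 0.480 = 0.9600 m
Required I = P_cr·L_e²/(π²E) = 2.190×10^5 × 0.9600² / (π² × 6.88×10^10) = 2.972×10^-7 m⁴
I_req = 2.972×10^5 mm⁴
Rectangle, weak axis: I_min = h·b³/12 with h = 101 mm fixed  ⇒  b = (12I/h)^(1/3) = 32.8 mm

b ≈ 32.8 mm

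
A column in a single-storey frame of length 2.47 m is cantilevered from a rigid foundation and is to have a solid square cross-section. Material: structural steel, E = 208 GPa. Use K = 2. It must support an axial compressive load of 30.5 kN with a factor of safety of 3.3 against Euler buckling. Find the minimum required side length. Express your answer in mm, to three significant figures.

a ≈ 61.6 mm

Required P_cr = n·P = 3.3 × 30.5 = 100.6 kN
L_e = K·L = 2 × 2.47 = 4.940 m
Required I = P_cr·L_e²/(π²E) = 1.006×10^5 × 4.940² / (π² × 2.08×10^11) = 1.196×10^-6 m⁴
I_req = 1.196×10^6 mm⁴
Solid square: I = a⁴/12  ⇒  a = (12I)^(1/4) = (12×1.196×10^6)^(1/4) = 61.6 mm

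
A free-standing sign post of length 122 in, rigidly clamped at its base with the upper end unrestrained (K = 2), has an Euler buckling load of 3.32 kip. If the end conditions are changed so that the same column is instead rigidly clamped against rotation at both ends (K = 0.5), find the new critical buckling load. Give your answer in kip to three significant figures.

P_cr ∝ 1/K², so P_cr,new = P_cr,old × (K_old/K_new)² = 3.32 × (2/0.5)²
= 3.32 × 16.00 = 53.1 kip

P_cr ≈ 53.1 kip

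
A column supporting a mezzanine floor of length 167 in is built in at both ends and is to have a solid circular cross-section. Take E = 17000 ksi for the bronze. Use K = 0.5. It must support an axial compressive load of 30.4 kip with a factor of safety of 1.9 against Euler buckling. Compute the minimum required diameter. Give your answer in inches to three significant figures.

Required P_cr = n·P = 1.9 × 30.4 = 57.76 kip
L_e = K·L = 0.5 × 167 = 83.50 in
Required I = P_cr·L_e²/(π²E) = 5.776×10^4 × 83.50² / (π² × 1.70×10^7) = 2.400 in⁴
Solid circle: I = πd⁴/64  ⇒  d = (64I/π)^(1/4) = (64×2.400/π)^(1/4) = 2.64 in

d ≈ 2.64 in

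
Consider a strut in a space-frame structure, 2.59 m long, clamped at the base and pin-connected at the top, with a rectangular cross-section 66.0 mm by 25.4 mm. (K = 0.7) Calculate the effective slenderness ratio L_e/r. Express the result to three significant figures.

λ ≈ 247

Buckling occurs about the weak axis: I_min = h·b³/12 with b = 25.4 mm (the shorter side).
I_min = 66.0×25.4³/12 = 9.013×10^4 mm⁴
A = 1.676×10^3 mm²;  r_min = √(I/A) = √(9.013×10^4/1.676×10^3) = 7.332 mm
L_e = K·L = 0.7 × 2.59 m = 1.813 m = 1813.0 mm
λ = L_e / r_min = 1813.0 / 7.332 = 247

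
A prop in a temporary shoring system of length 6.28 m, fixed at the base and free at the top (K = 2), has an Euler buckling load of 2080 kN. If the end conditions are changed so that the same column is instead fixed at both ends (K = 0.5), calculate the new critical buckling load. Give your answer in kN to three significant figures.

P_cr ≈ 33300 kN

P_cr ∝ 1/K², so P_cr,new = P_cr,old × (K_old/K_new)² = 2080 × (2/0.5)²
= 2080 × 16.00 = 33300 kN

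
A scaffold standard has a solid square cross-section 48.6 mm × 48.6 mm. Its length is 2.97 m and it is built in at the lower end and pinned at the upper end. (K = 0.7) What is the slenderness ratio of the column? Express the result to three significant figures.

λ ≈ 148

I = a⁴/12 = 48.6⁴/12 = 4.649×10^5 mm⁴
A = 2.362×10^3 mm²;  r_min = √(I/A) = √(4.649×10^5/2.362×10^3) = 14.03 mm
L_e = K·L = 0.7 × 2.97 m = 2.079 m = 2079.0 mm
λ = L_e / r_min = 2079.0 / 14.03 = 148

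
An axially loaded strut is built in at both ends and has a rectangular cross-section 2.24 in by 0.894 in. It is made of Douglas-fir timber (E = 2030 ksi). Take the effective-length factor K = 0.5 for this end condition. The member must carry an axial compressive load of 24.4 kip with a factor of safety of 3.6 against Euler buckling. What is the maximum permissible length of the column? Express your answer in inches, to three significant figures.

L_max ≈ 11.0 in

Buckling occurs about the weak axis: I_min = h·b³/12 with b = 0.894 in (the shorter side).
I_min = 2.24×0.894³/12 = 0.1334 in⁴
Required critical load P_cr = n·P = 3.6 × 24.4 = 87.84 kip = 8.784×10^4 lb
From P_cr = π²EI/(K·L)²:  L = (1/K)·√(π²EI/P_cr) = (1/0.5)·√(π²×2.03×10^6×0.1334/8.784×10^4)
L = 11.0 in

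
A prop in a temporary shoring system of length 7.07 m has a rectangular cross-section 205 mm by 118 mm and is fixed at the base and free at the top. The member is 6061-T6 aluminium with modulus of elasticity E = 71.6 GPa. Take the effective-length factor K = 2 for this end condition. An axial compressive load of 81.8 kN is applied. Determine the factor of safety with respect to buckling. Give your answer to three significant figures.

n ≈ 1.21

Buckling occurs about the weak axis: I_min = h·b³/12 with b = 118 mm (the shorter side).
I_min = 205×118³/12 = 2.807×10^7 mm⁴
I = 2.807×10^7 mm⁴ = 2.807×10^-5 m⁴
Effective length L_e = K·L = 2 × 7.07 = 14.14 m
P_cr = π²EI / L_e² = π² × 71.6×10⁹ × 2.807×10^-5 / 14.14² = 9.920×10^4 N
Factor of safety n = P_cr / P = 99.205 / 81.8 = 1.21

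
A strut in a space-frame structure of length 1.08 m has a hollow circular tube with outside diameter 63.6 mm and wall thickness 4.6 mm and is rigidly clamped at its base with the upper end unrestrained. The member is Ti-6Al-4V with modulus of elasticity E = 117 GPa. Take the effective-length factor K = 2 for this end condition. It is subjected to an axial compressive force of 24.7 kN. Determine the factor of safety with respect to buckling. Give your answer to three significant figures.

Inner diameter d_i = 63.6 − 2×4.6 = 54.40 mm
I = π(d_o⁴ − d_i⁴)/64 = π(63.6⁴ − 54.40⁴)/64 = 3.733×10^5 mm⁴
I = 3.733×10^5 mm⁴ = 3.733×10^-7 m⁴
Effective length L_e = K·L = 2 × 1.08 = 2.160 m
P_cr = π²EI / L_e² = π² × 117×10⁹ × 3.733×10^-7 / 2.160² = 9.238×10^4 N
Factor of safety n = P_cr / P = 92.381 / 24.7 = 3.74

n ≈ 3.74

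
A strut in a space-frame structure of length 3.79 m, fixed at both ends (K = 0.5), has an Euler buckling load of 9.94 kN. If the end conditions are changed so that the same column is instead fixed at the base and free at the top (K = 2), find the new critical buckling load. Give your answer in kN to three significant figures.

P_cr ∝ 1/K², so P_cr,new = P_cr,old × (K_old/K_new)² = 9.94 × (0.5/2)²
= 9.94 × 0.06250 = 0.621 kN

P_cr ≈ 0.621 kN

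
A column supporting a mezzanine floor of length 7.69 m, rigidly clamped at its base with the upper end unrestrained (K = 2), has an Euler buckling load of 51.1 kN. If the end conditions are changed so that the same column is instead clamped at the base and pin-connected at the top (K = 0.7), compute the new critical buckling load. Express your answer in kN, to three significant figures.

P_cr ≈ 417 kN

P_cr ∝ 1/K², so P_cr,new = P_cr,old × (K_old/K_new)² = 51.1 × (2/0.7)²
= 51.1 × 8.163 = 417 kN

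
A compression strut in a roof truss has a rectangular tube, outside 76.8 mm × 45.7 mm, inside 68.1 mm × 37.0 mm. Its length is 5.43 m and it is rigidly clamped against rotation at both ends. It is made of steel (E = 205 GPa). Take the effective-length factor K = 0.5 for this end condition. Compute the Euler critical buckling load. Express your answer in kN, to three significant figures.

Weak-axis I_min = (h_o·b_o³ − h_i·b_i³)/12 with b_o = 45.7, b_i = 37.00 mm (shorter outer/inner sides).
I_min = (76.8×45.7³ − 68.10×37.00³)/12 = 3.234×10^5 mm⁴
I = 3.234×10^5 mm⁴ = 3.234×10^-7 m⁴
Effective length L_e = K·L = 0.5 × 5.43 = 2.715 m
P_cr = π²EI / L_e² = π² × 205×10⁹ × 3.234×10^-7 / 2.715² = 8.876×10^4 N

P_cr ≈ 88.8 kN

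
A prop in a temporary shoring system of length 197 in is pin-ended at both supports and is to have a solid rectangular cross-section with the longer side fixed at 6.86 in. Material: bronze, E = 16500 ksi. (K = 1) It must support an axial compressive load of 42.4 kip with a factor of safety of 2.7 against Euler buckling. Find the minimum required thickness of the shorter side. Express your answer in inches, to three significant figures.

Required P_cr = n·P = 2.7 × 42.4 = 114.5 kip
L_e = K·L = 1 × 197 = 197.0 in
Required I = P_cr·L_e²/(π²E) = 1.145×10^5 × 197.0² / (π² × 1.65×10^7) = 27.28 in⁴
Rectangle, weak axis: I_min = h·b³/12 with h = 6.86 in fixed  ⇒  b = (12I/h)^(1/3) = 3.63 in

b ≈ 3.63 in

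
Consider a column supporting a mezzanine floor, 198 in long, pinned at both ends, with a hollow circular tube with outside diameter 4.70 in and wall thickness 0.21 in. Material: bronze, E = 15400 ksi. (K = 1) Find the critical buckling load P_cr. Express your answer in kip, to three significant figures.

P_cr ≈ 29.0 kip

Inner diameter d_i = 4.70 − 2×0.21 = 4.280 in
I = π(d_o⁴ − d_i⁴)/64 = π(4.70⁴ − 4.280⁴)/64 = 7.481 in⁴
Effective length L_e = K·L = 1 × 198 = 198.0 in
P_cr = π²EI / L_e² = π² × 15400×10³ × 7.481 / 198.0² = 2.900×10^4 lb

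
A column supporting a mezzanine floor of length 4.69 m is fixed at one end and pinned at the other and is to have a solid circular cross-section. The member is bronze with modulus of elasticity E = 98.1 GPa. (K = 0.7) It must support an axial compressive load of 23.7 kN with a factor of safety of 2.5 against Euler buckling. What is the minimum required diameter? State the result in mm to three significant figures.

Required P_cr = n·P = 2.5 × 23.7 = 59.25 kN
L_e = K·L = 0.7 × 4.69 = 3.283 m
Required I = P_cr·L_e²/(π²E) = 5.925×10^4 × 3.283² / (π² × 9.81×10^10) = 6.596×10^-7 m⁴
I_req = 6.596×10^5 mm⁴
Solid circle: I = πd⁴/64  ⇒  d = (64I/π)^(1/4) = (64×6.596×10^5/π)^(1/4) = 60.5 mm

d ≈ 60.5 mm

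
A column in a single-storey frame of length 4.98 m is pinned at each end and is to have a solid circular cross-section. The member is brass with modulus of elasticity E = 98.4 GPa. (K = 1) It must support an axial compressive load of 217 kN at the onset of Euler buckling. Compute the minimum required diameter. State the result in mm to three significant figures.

L_e = K·L = 1 × 4.98 = 4.980 m
Required I = P_cr·L_e²/(π²E) = 2.170×10^5 × 4.980² / (π² × 9.84×10^10) = 5.541×10^-6 m⁴
I_req = 5.541×10^6 mm⁴
Solid circle: I = πd⁴/64  ⇒  d = (64I/π)^(1/4) = (64×5.541×10^6/π)^(1/4) = 103 mm

d ≈ 103 mm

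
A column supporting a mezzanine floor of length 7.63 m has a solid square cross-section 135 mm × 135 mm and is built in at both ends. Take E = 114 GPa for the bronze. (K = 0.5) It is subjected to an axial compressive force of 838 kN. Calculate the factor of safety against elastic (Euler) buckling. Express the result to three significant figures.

I = a⁴/12 = 135⁴/12 = 2.768×10^7 mm⁴
I = 2.768×10^7 mm⁴ = 2.768×10^-5 m⁴
Effective length L_e = K·L = 0.5 × 7.63 = 3.815 m
P_cr = π²EI / L_e² = π² × 114×10⁹ × 2.768×10^-5 / 3.815² = 2.140×10^6 N
Factor of safety n = P_cr / P = 2139.8 / 838 = 2.55

n ≈ 2.55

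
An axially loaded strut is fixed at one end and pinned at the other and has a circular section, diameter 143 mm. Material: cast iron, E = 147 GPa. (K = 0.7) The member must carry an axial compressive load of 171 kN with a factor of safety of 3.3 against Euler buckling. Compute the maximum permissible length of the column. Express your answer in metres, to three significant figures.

L_max ≈ 10.4 m

I = πd⁴/64 = π×143⁴/64 = 2.053×10^7 mm⁴
I = 2.053×10^-5 m⁴
Required critical load P_cr = n·P = 3.3 × 171 = 564.3 kN = 5.643×10^5 N
From P_cr = π²EI/(K·L)²:  L = (1/K)·√(π²EI/P_cr) = (1/0.7)·√(π²×1.47×10^11×2.053×10^-5/5.643×10^5)
L = 10.4 m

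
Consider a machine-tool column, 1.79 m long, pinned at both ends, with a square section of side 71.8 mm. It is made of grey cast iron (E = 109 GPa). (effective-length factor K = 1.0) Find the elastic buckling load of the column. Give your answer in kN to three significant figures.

I = a⁴/12 = 71.8⁴/12 = 2.215×10^6 mm⁴
I = 2.215×10^6 mm⁴ = 2.215×10^-6 m⁴
Effective length L_e = K·L = 1 × 1.79 = 1.790 m
P_cr = π²EI / L_e² = π² × 109×10⁹ × 2.215×10^-6 / 1.790² = 7.436×10^5 N

P_cr ≈ 744 kN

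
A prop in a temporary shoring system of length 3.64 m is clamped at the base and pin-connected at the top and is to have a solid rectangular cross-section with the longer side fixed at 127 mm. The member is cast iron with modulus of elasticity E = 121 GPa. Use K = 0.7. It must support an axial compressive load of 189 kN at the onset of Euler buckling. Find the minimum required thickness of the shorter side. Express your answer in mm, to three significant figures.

b ≈ 46.0 mm

L_e = K·L = 0.7 × 3.64 = 2.548 m
Required I = P_cr·L_e²/(π²E) = 1.890×10^5 × 2.548² / (π² × 1.21×10^11) = 1.027×10^-6 m⁴
I_req = 1.027×10^6 mm⁴
Rectangle, weak axis: I_min = h·b³/12 with h = 127 mm fixed  ⇒  b = (12I/h)^(1/3) = 46.0 mm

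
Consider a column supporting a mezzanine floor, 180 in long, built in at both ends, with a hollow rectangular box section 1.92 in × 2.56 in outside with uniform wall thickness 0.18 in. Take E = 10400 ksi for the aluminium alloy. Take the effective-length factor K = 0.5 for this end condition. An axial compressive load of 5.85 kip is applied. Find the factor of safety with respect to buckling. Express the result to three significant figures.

Inner dimensions: h_i = 2.56 − 2×0.18 = 2.200 in, b_i = 1.92 − 2×0.18 = 1.560 in
Weak-axis I_min = (h_o·b_o³ − h_i·b_i³)/12 with b_o = 1.92, b_i = 1.560 in (shorter outer/inner sides).
I_min = (2.56×1.92³ − 2.200×1.560³)/12 = 0.8139 in⁴
Effective length L_e = K·L = 0.5 × 180 = 90.00 in
P_cr = π²EI / L_e² = π² × 10400×10³ × 0.8139 / 90.00² = 1.031×10^4 lb
Factor of safety n = P_cr / P = 10.314 / 5.85 = 1.76

n ≈ 1.76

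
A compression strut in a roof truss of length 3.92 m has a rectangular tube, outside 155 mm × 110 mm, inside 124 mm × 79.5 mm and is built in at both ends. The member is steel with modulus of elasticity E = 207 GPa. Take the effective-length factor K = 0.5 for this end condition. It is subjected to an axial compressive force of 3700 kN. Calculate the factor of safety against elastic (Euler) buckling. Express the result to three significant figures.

n ≈ 1.72

Weak-axis I_min = (h_o·b_o³ − h_i·b_i³)/12 with b_o = 110, b_i = 79.50 mm (shorter outer/inner sides).
I_min = (155×110³ − 124.0×79.50³)/12 = 1.200×10^7 mm⁴
I = 1.200×10^7 mm⁴ = 1.200×10^-5 m⁴
Effective length L_e = K·L = 0.5 × 3.92 = 1.960 m
P_cr = π²EI / L_e² = π² × 207×10⁹ × 1.200×10^-5 / 1.960² = 6.382×10^6 N
Factor of safety n = P_cr / P = 6381.7 / 3700 = 1.72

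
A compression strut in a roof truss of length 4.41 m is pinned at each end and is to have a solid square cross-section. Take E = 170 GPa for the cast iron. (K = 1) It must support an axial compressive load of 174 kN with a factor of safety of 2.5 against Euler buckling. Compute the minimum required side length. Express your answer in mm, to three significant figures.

Required P_cr = n·P = 2.5 × 174 = 435.0 kN
L_e = K·L = 1 × 4.41 = 4.410 m
Required I = P_cr·L_e²/(π²E) = 4.350×10^5 × 4.410² / (π² × 1.70×10^11) = 5.042×10^-6 m⁴
I_req = 5.042×10^6 mm⁴
Solid square: I = a⁴/12  ⇒  a = (12I)^(1/4) = (12×5.042×10^6)^(1/4) = 88.2 mm

a ≈ 88.2 mm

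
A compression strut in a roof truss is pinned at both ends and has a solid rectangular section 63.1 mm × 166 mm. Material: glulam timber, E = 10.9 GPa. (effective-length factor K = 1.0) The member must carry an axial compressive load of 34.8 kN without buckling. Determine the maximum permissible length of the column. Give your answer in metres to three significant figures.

Buckling occurs about the weak axis: I_min = h·b³/12 with b = 63.1 mm (the shorter side).
I_min = 166×63.1³/12 = 3.475×10^6 mm⁴
I = 3.475×10^-6 m⁴
At the buckling limit P_cr = P = 3.480×10^4 N
From P_cr = π²EI/(K·L)²:  L = (1/K)·√(π²EI/P_cr) = (1/1)·√(π²×1.09×10^10×3.475×10^-6/3.480×10^4)
L = 3.28 m

L_max ≈ 3.28 m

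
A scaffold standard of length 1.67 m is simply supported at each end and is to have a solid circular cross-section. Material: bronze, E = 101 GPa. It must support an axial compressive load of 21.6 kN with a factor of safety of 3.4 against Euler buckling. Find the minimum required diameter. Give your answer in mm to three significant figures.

d ≈ 45.2 mm

Required P_cr = n·P = 3.4 × 21.6 = 73.44 kN
L_e = K·L = 1 × 1.67 = 1.670 m
Required I = P_cr·L_e²/(π²E) = 7.344×10^4 × 1.670² / (π² × 1.01×10^11) = 2.055×10^-7 m⁴
I_req = 2.055×10^5 mm⁴
Solid circle: I = πd⁴/64  ⇒  d = (64I/π)^(1/4) = (64×2.055×10^5/π)^(1/4) = 45.2 mm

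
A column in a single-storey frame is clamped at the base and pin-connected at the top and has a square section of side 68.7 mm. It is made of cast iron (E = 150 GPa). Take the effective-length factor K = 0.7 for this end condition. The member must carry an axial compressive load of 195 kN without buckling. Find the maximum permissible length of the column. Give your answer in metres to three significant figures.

I = a⁴/12 = 68.7⁴/12 = 1.856×10^6 mm⁴
I = 1.856×10^-6 m⁴
At the buckling limit P_cr = P = 1.950×10^5 N
From P_cr = π²EI/(K·L)²:  L = (1/K)·√(π²EI/P_cr) = (1/0.7)·√(π²×1.50×10^11×1.856×10^-6/1.950×10^5)
L = 5.36 m

L_max ≈ 5.36 m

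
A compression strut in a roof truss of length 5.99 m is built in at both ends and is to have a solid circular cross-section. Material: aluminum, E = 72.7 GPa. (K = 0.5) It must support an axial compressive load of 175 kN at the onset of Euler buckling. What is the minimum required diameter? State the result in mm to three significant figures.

L_e = K·L = 0.5 × 5.99 = 2.995 m
Required I = P_cr·L_e²/(π²E) = 1.750×10^5 × 2.995² / (π² × 7.27×10^10) = 2.188×10^-6 m⁴
I_req = 2.188×10^6 mm⁴
Solid circle: I = πd⁴/64  ⇒  d = (64I/π)^(1/4) = (64×2.188×10^6/π)^(1/4) = 81.7 mm

d ≈ 81.7 mm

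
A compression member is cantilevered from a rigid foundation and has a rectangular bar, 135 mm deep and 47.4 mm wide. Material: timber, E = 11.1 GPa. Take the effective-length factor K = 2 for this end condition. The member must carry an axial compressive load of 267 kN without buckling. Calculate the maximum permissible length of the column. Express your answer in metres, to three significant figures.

L_max ≈ 0.351 m

Buckling occurs about the weak axis: I_min = h·b³/12 with b = 47.4 mm (the shorter side).
I_min = 135×47.4³/12 = 1.198×10^6 mm⁴
I = 1.198×10^-6 m⁴
At the buckling limit P_cr = P = 2.670×10^5 N
From P_cr = π²EI/(K·L)²:  L = (1/K)·√(π²EI/P_cr) = (1/2)·√(π²×1.11×10^10×1.198×10^-6/2.670×10^5)
L = 0.351 m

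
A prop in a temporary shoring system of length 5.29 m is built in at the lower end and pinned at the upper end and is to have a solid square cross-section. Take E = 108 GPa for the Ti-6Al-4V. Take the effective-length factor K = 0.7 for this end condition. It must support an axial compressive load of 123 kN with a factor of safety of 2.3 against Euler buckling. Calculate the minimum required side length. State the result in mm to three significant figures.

a ≈ 81.3 mm

Required P_cr = n·P = 2.3 × 123 = 282.9 kN
L_e = K·L = 0.7 × 5.29 = 3.703 m
Required I = P_cr·L_e²/(π²E) = 2.829×10^5 × 3.703² / (π² × 1.08×10^11) = 3.639×10^-6 m⁴
I_req = 3.639×10^6 mm⁴
Solid square: I = a⁴/12  ⇒  a = (12I)^(1/4) = (12×3.639×10^6)^(1/4) = 81.3 mm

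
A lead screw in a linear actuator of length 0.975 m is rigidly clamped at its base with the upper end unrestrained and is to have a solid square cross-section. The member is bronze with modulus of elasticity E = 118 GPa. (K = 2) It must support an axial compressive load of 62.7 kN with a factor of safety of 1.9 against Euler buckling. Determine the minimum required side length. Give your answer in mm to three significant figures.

a ≈ 46.5 mm

Required P_cr = n·P = 1.9 × 62.7 = 119.1 kN
L_e = K·L = 2 × 0.975 = 1.950 m
Required I = P_cr·L_e²/(π²E) = 1.191×10^5 × 1.950² / (π² × 1.18×10^11) = 3.890×10^-7 m⁴
I_req = 3.890×10^5 mm⁴
Solid square: I = a⁴/12  ⇒  a = (12I)^(1/4) = (12×3.890×10^5)^(1/4) = 46.5 mm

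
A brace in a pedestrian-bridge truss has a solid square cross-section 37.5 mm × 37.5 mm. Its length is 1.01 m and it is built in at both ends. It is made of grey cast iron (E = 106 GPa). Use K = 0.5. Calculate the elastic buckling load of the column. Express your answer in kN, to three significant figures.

P_cr ≈ 676 kN

I = a⁴/12 = 37.5⁴/12 = 1.648×10^5 mm⁴
I = 1.648×10^5 mm⁴ = 1.648×10^-7 m⁴
Effective length L_e = K·L = 0.5 × 1.01 = 0.5050 m
P_cr = π²EI / L_e² = π² × 106×10⁹ × 1.648×10^-7 / 0.5050² = 6.760×10^5 N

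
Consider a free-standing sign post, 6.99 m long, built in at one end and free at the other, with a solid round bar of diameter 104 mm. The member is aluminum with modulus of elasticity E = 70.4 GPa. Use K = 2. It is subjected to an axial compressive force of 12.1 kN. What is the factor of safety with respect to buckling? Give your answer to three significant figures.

n ≈ 1.69

I = πd⁴/64 = π×104⁴/64 = 5.743×10^6 mm⁴
I = 5.743×10^6 mm⁴ = 5.743×10^-6 m⁴
Effective length L_e = K·L = 2 × 6.99 = 13.98 m
P_cr = π²EI / L_e² = π² × 70.4×10⁹ × 5.743×10^-6 / 13.98² = 2.042×10^4 N
Factor of safety n = P_cr / P = 20.416 / 12.1 = 1.69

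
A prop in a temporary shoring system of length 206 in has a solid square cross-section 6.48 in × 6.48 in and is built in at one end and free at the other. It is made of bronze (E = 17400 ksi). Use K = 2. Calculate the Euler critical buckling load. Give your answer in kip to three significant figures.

I = a⁴/12 = 6.48⁴/12 = 146.9 in⁴
Effective length L_e = K·L = 2 × 206 = 412.0 in
P_cr = π²EI / L_e² = π² × 17400×10³ × 146.9 / 412.0² = 1.487×10^5 lb

P_cr ≈ 149 kip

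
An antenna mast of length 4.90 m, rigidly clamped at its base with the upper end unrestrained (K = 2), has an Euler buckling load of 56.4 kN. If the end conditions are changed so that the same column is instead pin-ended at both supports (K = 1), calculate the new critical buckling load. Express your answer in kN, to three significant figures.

P_cr ≈ 226 kN

P_cr ∝ 1/K², so P_cr,new = P_cr,old × (K_old/K_new)² = 56.4 × (2/1)²
= 56.4 × 4.000 = 226 kN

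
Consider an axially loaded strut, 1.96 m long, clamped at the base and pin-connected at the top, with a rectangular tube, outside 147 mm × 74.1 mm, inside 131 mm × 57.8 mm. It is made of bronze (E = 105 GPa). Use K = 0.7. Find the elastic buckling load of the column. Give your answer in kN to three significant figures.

Weak-axis I_min = (h_o·b_o³ − h_i·b_i³)/12 with b_o = 74.1, b_i = 57.80 mm (shorter outer/inner sides).
I_min = (147×74.1³ − 131.0×57.80³)/12 = 2.876×10^6 mm⁴
I = 2.876×10^6 mm⁴ = 2.876×10^-6 m⁴
Effective length L_e = K·L = 0.7 × 1.96 = 1.372 m
P_cr = π²EI / L_e² = π² × 105×10⁹ × 2.876×10^-6 / 1.372² = 1.583×10^6 N

P_cr ≈ 1580 kN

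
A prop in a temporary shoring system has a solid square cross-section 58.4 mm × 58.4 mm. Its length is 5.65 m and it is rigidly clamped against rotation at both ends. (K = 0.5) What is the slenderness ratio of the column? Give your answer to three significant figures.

For a square r = a/√12 = 58.4/√12 = 16.86 mm
L_e = K·L = 0.5 × 5.65 m = 2.825 m = 2825.0 mm
λ = L_e / r_min = 2825.0 / 16.86 = 168

λ ≈ 168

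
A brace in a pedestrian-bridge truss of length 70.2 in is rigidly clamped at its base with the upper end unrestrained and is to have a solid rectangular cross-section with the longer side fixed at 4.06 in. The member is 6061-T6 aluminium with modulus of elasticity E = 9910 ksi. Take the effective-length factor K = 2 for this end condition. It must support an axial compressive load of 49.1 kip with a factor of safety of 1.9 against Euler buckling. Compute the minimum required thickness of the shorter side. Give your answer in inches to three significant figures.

b ≈ 3.82 in

Required P_cr = n·P = 1.9 × 49.1 = 93.29 kip
L_e = K·L = 2 × 70.2 = 140.4 in
Required I = P_cr·L_e²/(π²E) = 9.329×10^4 × 140.4² / (π² × 9.91×10^6) = 18.80 in⁴
Rectangle, weak axis: I_min = h·b³/12 with h = 4.06 in fixed  ⇒  b = (12I/h)^(1/3) = 3.82 in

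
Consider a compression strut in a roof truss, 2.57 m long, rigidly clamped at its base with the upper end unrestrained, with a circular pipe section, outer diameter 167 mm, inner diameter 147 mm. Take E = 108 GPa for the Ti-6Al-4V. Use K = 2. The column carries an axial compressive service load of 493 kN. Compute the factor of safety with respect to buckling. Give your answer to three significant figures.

d_o = 167 mm, d_i = 147 mm
I = π(d_o⁴ − d_i⁴)/64 = π(167⁴ − 147.0⁴)/64 = 1.526×10^7 mm⁴
I = 1.526×10^7 mm⁴ = 1.526×10^-5 m⁴
Effective length L_e = K·L = 2 × 2.57 = 5.140 m
P_cr = π²EI / L_e² = π² × 108×10⁹ × 1.526×10^-5 / 5.140² = 6.156×10^5 N
Factor of safety n = P_cr / P = 615.62 / 493 = 1.25

n ≈ 1.25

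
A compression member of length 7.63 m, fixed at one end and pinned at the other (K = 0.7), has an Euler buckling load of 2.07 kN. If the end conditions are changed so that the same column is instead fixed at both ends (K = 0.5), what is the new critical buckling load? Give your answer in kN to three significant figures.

P_cr ∝ 1/K², so P_cr,new = P_cr,old × (K_old/K_new)² = 2.07 × (0.7/0.5)²
= 2.07 × 1.960 = 4.06 kN

P_cr ≈ 4.06 kN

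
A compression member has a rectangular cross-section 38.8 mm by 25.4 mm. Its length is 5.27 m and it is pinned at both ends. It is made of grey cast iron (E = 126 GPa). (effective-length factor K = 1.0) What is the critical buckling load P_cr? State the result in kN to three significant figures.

Buckling occurs about the weak axis: I_min = h·b³/12 with b = 25.4 mm (the shorter side).
I_min = 38.8×25.4³/12 = 5.298×10^4 mm⁴
I = 5.298×10^4 mm⁴ = 5.298×10^-8 m⁴
Effective length L_e = K·L = 1 × 5.27 = 5.270 m
P_cr = π²EI / L_e² = π² × 126×10⁹ × 5.298×10^-8 / 5.270² = 2.372×10^3 N

P_cr ≈ 2.37 kN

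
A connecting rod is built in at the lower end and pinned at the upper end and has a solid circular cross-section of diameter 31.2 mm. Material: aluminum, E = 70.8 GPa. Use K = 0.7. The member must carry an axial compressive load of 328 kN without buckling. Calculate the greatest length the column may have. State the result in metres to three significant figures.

L_max ≈ 0.450 m

I = πd⁴/64 = π×31.2⁴/64 = 4.651×10^4 mm⁴
I = 4.651×10^-8 m⁴
At the buckling limit P_cr = P = 3.280×10^5 N
From P_cr = π²EI/(K·L)²:  L = (1/K)·√(π²EI/P_cr) = (1/0.7)·√(π²×7.08×10^10×4.651×10^-8/3.280×10^5)
L = 0.450 m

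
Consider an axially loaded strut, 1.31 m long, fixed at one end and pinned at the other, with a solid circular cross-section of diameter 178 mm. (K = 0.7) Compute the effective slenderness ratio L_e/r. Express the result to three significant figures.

For a solid circle r = d/4 = 178/4 = 44.50 mm
L_e = K·L = 0.7 × 1.31 m = 0.9170 m = 917.00 mm
λ = L_e / r_min = 917.00 / 44.50 = 20.6

λ ≈ 20.6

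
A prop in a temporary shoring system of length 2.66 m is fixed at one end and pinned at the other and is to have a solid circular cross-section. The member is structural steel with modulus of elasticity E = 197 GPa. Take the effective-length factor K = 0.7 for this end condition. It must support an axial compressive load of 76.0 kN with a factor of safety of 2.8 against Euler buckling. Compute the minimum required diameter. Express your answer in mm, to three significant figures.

d ≈ 52.7 mm

Required P_cr = n·P = 2.8 × 76.0 = 212.8 kN
L_e = K·L = 0.7 × 2.66 = 1.862 m
Required I = P_cr·L_e²/(π²E) = 2.128×10^5 × 1.862² / (π² × 1.97×10^11) = 3.795×10^-7 m⁴
I_req = 3.795×10^5 mm⁴
Solid circle: I = πd⁴/64  ⇒  d = (64I/π)^(1/4) = (64×3.795×10^5/π)^(1/4) = 52.7 mm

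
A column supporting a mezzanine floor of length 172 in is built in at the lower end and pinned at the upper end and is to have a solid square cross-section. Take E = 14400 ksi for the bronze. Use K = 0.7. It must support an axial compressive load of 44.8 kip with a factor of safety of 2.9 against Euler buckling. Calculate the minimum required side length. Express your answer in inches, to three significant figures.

a ≈ 3.55 in

Required P_cr = n·P = 2.9 × 44.8 = 129.9 kip
L_e = K·L = 0.7 × 172 = 120.4 in
Required I = P_cr·L_e²/(π²E) = 1.299×10^5 × 120.4² / (π² × 1.44×10^7) = 13.25 in⁴
Solid square: I = a⁴/12  ⇒  a = (12I)^(1/4) = (12×13.25)^(1/4) = 3.55 in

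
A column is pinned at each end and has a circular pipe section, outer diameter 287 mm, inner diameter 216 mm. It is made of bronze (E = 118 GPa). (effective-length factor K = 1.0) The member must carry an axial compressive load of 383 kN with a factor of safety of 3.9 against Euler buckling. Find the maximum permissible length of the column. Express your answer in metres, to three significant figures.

d_o = 287 mm, d_i = 216 mm
I = π(d_o⁴ − d_i⁴)/64 = π(287⁴ − 216.0⁴)/64 = 2.262×10^8 mm⁴
I = 2.262×10^-4 m⁴
Required critical load P_cr = n·P = 3.9 × 383 = 1494 kN = 1.494×10^6 N
From P_cr = π²EI/(K·L)²:  L = (1/K)·√(π²EI/P_cr) = (1/1)·√(π²×1.18×10^11×2.262×10^-4/1.494×10^6)
L = 13.3 m

L_max ≈ 13.3 m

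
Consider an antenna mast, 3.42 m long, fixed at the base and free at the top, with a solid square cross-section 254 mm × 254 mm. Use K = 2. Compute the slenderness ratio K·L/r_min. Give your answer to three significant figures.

I = a⁴/12 = 254⁴/12 = 3.469×10^8 mm⁴
A = 6.452×10^4 mm²;  r_min = √(I/A) = √(3.469×10^8/6.452×10^4) = 73.32 mm
L_e = K·L = 2 × 3.42 m = 6.840 m = 6840.0 mm
λ = L_e / r_min = 6840.0 / 73.32 = 93.3

λ ≈ 93.3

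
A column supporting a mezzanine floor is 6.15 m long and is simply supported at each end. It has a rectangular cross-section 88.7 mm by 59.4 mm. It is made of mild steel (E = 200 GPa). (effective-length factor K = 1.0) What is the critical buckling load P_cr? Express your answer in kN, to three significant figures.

Buckling occurs about the weak axis: I_min = h·b³/12 with b = 59.4 mm (the shorter side).
I_min = 88.7×59.4³/12 = 1.549×10^6 mm⁴
I = 1.549×10^6 mm⁴ = 1.549×10^-6 m⁴
Effective length L_e = K·L = 1 × 6.15 = 6.150 m
P_cr = π²EI / L_e² = π² × 200×10⁹ × 1.549×10^-6 / 6.150² = 8.085×10^4 N

P_cr ≈ 80.9 kN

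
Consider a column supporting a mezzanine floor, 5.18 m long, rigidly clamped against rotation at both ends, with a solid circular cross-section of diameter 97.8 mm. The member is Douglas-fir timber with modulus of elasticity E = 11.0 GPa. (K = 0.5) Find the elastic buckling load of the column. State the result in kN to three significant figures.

I = πd⁴/64 = π×97.8⁴/64 = 4.491×10^6 mm⁴
I = 4.491×10^6 mm⁴ = 4.491×10^-6 m⁴
Effective length L_e = K·L = 0.5 × 5.18 = 2.590 m
P_cr = π²EI / L_e² = π² × 11.0×10⁹ × 4.491×10^-6 / 2.590² = 7.268×10^4 N

P_cr ≈ 72.7 kN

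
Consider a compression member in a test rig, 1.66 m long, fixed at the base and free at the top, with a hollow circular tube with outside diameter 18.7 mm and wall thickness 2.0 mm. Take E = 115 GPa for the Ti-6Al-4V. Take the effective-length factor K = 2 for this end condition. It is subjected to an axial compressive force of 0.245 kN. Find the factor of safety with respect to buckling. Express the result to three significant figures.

n ≈ 1.56

Inner diameter d_i = 18.7 − 2×2.0 = 14.70 mm
I = π(d_o⁴ − d_i⁴)/64 = π(18.7⁴ − 14.70⁴)/64 = 3.710×10^3 mm⁴
I = 3.710×10^3 mm⁴ = 3.710×10^-9 m⁴
Effective length L_e = K·L = 2 × 1.66 = 3.320 m
P_cr = π²EI / L_e² = π² × 115×10⁹ × 3.710×10^-9 / 3.320² = 382.1 N
Factor of safety n = P_cr / P = 0.38207 / 0.245 = 1.56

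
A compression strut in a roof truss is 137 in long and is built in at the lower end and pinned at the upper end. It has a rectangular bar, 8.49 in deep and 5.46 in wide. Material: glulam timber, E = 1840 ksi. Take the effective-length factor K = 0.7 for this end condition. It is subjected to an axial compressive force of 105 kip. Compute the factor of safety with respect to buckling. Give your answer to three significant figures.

n ≈ 2.17

Buckling occurs about the weak axis: I_min = h·b³/12 with b = 5.46 in (the shorter side).
I_min = 8.49×5.46³/12 = 115.2 in⁴
Effective length L_e = K·L = 0.7 × 137 = 95.90 in
P_cr = π²EI / L_e² = π² × 1840×10³ × 115.2 / 95.90² = 2.274×10^5 lb
Factor of safety n = P_cr / P = 227.40 / 105 = 2.17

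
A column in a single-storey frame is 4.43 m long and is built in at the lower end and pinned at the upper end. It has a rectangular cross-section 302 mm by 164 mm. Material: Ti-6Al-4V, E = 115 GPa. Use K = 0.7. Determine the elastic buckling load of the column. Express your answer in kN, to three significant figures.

P_cr ≈ 13100 kN

Buckling occurs about the weak axis: I_min = h·b³/12 with b = 164 mm (the shorter side).
I_min = 302×164³/12 = 1.110×10^8 mm⁴
I = 1.110×10^8 mm⁴ = 1.110×10^-4 m⁴
Effective length L_e = K·L = 0.7 × 4.43 = 3.101 m
P_cr = π²EI / L_e² = π² × 115×10⁹ × 1.110×10^-4 / 3.101² = 1.310×10^7 N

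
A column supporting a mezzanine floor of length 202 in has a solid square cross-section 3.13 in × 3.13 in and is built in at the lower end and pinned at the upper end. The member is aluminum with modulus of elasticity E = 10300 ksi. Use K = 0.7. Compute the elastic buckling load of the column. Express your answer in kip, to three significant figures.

P_cr ≈ 40.7 kip

I = a⁴/12 = 3.13⁴/12 = 7.998 in⁴
Effective length L_e = K·L = 0.7 × 202 = 141.4 in
P_cr = π²EI / L_e² = π² × 10300×10³ × 7.998 / 141.4² = 4.067×10^4 lb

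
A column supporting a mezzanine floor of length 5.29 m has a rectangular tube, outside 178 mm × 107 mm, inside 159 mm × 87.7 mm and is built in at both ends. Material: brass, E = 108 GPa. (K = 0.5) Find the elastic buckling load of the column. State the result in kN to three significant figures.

Weak-axis I_min = (h_o·b_o³ − h_i·b_i³)/12 with b_o = 107, b_i = 87.70 mm (shorter outer/inner sides).
I_min = (178×107³ − 159.0×87.70³)/12 = 9.234×10^6 mm⁴
I = 9.234×10^6 mm⁴ = 9.234×10^-6 m⁴
Effective length L_e = K·L = 0.5 × 5.29 = 2.645 m
P_cr = π²EI / L_e² = π² × 108×10⁹ × 9.234×10^-6 / 2.645² = 1.407×10^6 N

P_cr ≈ 1410 kN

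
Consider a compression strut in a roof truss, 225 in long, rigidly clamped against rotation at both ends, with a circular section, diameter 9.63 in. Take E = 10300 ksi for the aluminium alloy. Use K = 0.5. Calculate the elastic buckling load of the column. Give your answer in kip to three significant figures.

P_cr ≈ 3390 kip

I = πd⁴/64 = π×9.63⁴/64 = 422.2 in⁴
Effective length L_e = K·L = 0.5 × 225 = 112.5 in
P_cr = π²EI / L_e² = π² × 10300×10³ × 422.2 / 112.5² = 3.391×10^6 lb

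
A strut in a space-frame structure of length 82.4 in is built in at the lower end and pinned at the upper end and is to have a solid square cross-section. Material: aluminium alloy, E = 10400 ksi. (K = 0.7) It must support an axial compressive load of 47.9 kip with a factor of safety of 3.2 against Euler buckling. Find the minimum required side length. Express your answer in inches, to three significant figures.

a ≈ 2.78 in

Required P_cr = n·P = 3.2 × 47.9 = 153.3 kip
L_e = K·L = 0.7 × 82.4 = 57.68 in
Required I = P_cr·L_e²/(π²E) = 1.533×10^5 × 57.68² / (π² × 1.04×10^7) = 4.968 in⁴
Solid square: I = a⁴/12  ⇒  a = (12I)^(1/4) = (12×4.968)^(1/4) = 2.78 in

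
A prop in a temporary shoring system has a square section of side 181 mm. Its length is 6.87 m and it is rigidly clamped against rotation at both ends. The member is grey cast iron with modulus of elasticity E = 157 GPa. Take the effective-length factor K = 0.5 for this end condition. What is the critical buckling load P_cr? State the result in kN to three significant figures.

I = a⁴/12 = 181⁴/12 = 8.944×10^7 mm⁴
I = 8.944×10^7 mm⁴ = 8.944×10^-5 m⁴
Effective length L_e = K·L = 0.5 × 6.87 = 3.435 m
P_cr = π²EI / L_e² = π² × 157×10⁹ × 8.944×10^-5 / 3.435² = 1.175×10^7 N

P_cr ≈ 11700 kN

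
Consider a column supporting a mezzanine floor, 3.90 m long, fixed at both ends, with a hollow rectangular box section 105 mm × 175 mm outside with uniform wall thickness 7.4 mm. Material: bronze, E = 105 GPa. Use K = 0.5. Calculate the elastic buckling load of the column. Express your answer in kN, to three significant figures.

Inner dimensions: h_i = 175 − 2×7.4 = 160.2 mm, b_i = 105 − 2×7.4 = 90.20 mm
Weak-axis I_min = (h_o·b_o³ − h_i·b_i³)/12 with b_o = 105, b_i = 90.20 mm (shorter outer/inner sides).
I_min = (175×105³ − 160.2×90.20³)/12 = 7.085×10^6 mm⁴
I = 7.085×10^6 mm⁴ = 7.085×10^-6 m⁴
Effective length L_e = K·L = 0.5 × 3.90 = 1.950 m
P_cr = π²EI / L_e² = π² × 105×10⁹ × 7.085×10^-6 / 1.950² = 1.931×10^6 N

P_cr ≈ 1930 kN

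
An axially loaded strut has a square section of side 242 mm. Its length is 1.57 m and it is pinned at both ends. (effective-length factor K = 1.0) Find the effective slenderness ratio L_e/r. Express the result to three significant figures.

For a square r = a/√12 = 242/√12 = 69.86 mm
L_e = K·L = 1 × 1.57 m = 1.570 m = 1570.0 mm
λ = L_e / r_min = 1570.0 / 69.86 = 22.5

λ ≈ 22.5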